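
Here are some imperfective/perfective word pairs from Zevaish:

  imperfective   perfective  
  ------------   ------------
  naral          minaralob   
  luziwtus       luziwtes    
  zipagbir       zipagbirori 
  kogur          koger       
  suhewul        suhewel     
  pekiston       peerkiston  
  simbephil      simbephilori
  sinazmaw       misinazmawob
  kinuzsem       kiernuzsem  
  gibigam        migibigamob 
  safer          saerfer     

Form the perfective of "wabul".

wabel

"wabul" has last vowel 'u'. The stems whose last vowel is 'u' (suhewul → suhewel, luziwtus → luziwtes, kogur → koger) change the last vowel to 'e'.
The other patterns: stems whose last vowel is 'i' add -ori; stems whose last vowel is 'a' add mi- … -ob around the stem; stems whose last vowel is 'e' or 'o' insert -er- after the first vowel.
So wabul → wabel.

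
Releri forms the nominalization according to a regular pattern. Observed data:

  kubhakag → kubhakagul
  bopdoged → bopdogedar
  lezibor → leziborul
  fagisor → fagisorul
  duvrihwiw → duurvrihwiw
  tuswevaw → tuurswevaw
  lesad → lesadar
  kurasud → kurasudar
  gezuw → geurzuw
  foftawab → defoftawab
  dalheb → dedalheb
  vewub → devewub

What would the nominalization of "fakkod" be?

foftawab and tuswevaw both have last vowel 'a' yet inflect differently (defoftawab, tuurswevaw), so the last vowel is not what conditions the rule; the final letter is.
"fakkod" ends in -d. The stems ending in -d (lesad → lesadar, bopdoged → bopdogedar, kurasud → kurasudar) add -ar.
So fakkod → fakkodar.

fakkodar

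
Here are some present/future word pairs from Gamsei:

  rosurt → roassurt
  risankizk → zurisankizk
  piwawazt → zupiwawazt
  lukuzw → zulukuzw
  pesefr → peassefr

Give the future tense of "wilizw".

rosurt and piwawazt both end in -t yet inflect differently (roassurt, zupiwawazt), so the final letter is not what conditions the rule; the second-to-last letter is.
"wilizw" has second-to-last letter 'z'. The stems whose second-to-last letter is 'z' (piwawazt → zupiwawazt, lukuzw → zulukuzw, risankizk → zurisankizk) add the prefix zu-.
The other pattern: stems whose second-to-last letter is 'f' or 'r' insert -as- after the first vowel.
So wilizw → zuwilizw.

zuwilizw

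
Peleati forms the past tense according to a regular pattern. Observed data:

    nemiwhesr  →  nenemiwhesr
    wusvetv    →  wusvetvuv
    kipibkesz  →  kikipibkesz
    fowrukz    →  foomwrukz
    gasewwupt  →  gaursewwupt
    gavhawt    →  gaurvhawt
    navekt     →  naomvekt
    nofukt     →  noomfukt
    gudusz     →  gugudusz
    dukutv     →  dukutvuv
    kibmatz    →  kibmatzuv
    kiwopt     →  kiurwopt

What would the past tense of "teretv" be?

teretvuv

kibmatz and fowrukz both end in -z yet inflect differently (kibmatzuv, foomwrukz), so the final letter is not what conditions the rule; the second-to-last letter is.
"teretv" has second-to-last letter 't'. The stems whose second-to-last letter is 't' (wusvetv → wusvetvuv, kibmatz → kibmatzuv, dukutv → dukutvuv) add -uv.
So teretv → teretvuv.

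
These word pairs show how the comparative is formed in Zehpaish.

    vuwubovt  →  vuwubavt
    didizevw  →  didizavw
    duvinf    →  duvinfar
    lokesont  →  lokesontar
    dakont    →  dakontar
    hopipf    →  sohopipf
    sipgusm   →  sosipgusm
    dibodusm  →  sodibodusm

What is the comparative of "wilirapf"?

sowilirapf

"wilirapf" has second-to-last letter 'p'. The one such stem in the data (hopipf → sohopipf) adds the prefix so-, so the same rule applies.
So wilirapf → sowilirapf.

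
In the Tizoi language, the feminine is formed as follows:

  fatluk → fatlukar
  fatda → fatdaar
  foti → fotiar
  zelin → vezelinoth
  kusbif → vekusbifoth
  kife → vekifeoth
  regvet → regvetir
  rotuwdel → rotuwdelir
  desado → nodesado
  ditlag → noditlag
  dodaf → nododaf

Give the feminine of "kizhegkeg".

vekizhegkegoth

kusbif and dodaf both end in -f yet inflect differently (vekusbifoth, nododaf), so the final letter is not what conditions the rule; the first letter is.
"kizhegkeg" begins with k-. The stems beginning with k- (kusbif → vekusbifoth, kife → vekifeoth) add ve- … -oth around the stem.
The other patterns: stems beginning with f- add -ar; stems beginning with r- add -ir; stems beginning with d- add the prefix no-.
So kizhegkeg → vekizhegkegoth.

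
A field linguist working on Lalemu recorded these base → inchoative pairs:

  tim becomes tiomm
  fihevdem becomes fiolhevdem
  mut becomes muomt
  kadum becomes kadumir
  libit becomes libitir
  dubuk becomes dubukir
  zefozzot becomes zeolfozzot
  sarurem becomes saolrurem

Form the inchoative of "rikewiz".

tim and kadum both end in -m yet inflect differently (tiomm, kadumir), so the final letter is not what conditions the rule; the number of vowels is.
"rikewiz" has 3 vowels. The stems with 3 vowels (zefozzot → zeolfozzot, fihevdem → fiolhevdem, sarurem → saolrurem) insert -ol- after the first vowel.
The other patterns: stems with 1 vowel insert -om- after the first vowel; stems with 2 vowels add -ir.
So rikewiz → riolkewiz.

riolkewiz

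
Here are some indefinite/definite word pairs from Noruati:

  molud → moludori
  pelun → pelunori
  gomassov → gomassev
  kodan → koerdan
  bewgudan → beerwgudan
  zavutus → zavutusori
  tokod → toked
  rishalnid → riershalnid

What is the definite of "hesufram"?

heersufram

tokod and rishalnid both end in -d yet inflect differently (toked, riershalnid), so the final letter is not what conditions the rule; the last vowel is.
"hesufram" has last vowel 'a'. The stems whose last vowel is 'a' (kodan → koerdan, bewgudan → beerwgudan) insert -er- after the first vowel.
The other patterns: stems whose last vowel is 'o' change the last vowel to 'e'; stems whose last vowel is 'u' add -ori.
So hesufram → heersufram.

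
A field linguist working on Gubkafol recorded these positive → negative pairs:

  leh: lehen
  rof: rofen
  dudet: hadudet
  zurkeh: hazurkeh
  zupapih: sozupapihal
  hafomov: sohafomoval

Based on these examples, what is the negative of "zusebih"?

sozusebihal

leh and zurkeh both end in -h yet inflect differently (lehen, hazurkeh), so the final letter is not what conditions the rule; the number of vowels is.
"zusebih" has 3 vowels. The stems with 3 vowels (zupapih → sozupapihal, hafomov → sohafomoval) add so- … -al around the stem.
The other patterns: stems with 1 vowel add -en; stems with 2 vowels add the prefix ha-.
So zusebih → sozusebihal.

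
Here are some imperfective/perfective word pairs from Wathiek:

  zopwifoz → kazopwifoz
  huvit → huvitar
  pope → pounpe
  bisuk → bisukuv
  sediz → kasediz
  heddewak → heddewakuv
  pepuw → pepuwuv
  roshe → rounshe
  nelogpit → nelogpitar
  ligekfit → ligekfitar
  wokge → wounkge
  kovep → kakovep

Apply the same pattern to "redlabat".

wokge and kovep both have last vowel 'e' yet inflect differently (wounkge, kakovep), so the last vowel is not what conditions the rule; the final letter is.
"redlabat" ends in -t. The stems ending in -t (nelogpit → nelogpitar, ligekfit → ligekfitar, huvit → huvitar) add -ar.
So redlabat → redlabatar.

redlabatar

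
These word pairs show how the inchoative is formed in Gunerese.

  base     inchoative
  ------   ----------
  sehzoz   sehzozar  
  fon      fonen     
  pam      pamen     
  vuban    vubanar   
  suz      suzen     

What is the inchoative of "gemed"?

gemedar

fon and vuban both end in -n yet inflect differently (fonen, vubanar), so the final letter is not what conditions the rule; the number of vowels is.
"gemed" has 2 vowels. The stems with 2 vowels (vuban → vubanar, sehzoz → sehzozar) add -ar.
So gemed → gemedar.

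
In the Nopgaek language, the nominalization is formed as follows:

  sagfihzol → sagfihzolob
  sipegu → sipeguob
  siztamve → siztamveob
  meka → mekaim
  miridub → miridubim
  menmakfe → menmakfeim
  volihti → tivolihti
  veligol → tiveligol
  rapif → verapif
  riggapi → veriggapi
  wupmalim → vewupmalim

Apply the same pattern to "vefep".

tivefep

siztamve and menmakfe both end in -e yet inflect differently (siztamveob, menmakfeim), so the final letter is not what conditions the rule; the first letter is.
"vefep" begins with v-. The stems beginning with v- (volihti → tivolihti, veligol → tiveligol) add the prefix ti-.
So vefep → tivefep.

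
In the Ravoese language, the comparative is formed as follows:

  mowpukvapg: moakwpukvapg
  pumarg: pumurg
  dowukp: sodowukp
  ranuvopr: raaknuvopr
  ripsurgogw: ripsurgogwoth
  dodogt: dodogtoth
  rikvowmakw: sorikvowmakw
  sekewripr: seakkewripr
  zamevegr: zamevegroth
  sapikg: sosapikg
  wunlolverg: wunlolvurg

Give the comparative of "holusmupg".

ranuvopr and zamevegr both end in -r yet inflect differently (raaknuvopr, zamevegroth), so the final letter is not what conditions the rule; the second-to-last letter is.
"holusmupg" has second-to-last letter 'p'. The stems whose second-to-last letter is 'p' (ranuvopr → raaknuvopr, mowpukvapg → moakwpukvapg, sekewripr → seakkewripr) insert -ak- after the first vowel.
So holusmupg → hoaklusmupg.

hoaklusmupg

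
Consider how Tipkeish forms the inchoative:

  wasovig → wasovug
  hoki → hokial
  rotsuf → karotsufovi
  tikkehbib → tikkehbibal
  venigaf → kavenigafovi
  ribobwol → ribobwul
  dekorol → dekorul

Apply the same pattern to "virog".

hoki and wasovig both have last vowel 'i' yet inflect differently (hokial, wasovug), so the last vowel is not what conditions the rule; the final letter is.
"virog" ends in -g. The one such stem in the data (wasovig → wasovug) changes the last vowel to 'u' (as do ribobwol, dekorol), so the same rule applies.
So virog → virug.

virug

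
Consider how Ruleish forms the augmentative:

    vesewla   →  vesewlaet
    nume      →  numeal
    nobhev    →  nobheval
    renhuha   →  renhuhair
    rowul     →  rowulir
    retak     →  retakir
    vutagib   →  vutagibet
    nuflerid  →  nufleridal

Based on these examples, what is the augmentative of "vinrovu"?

vinrovuet

"vinrovu" begins with v-. The stems beginning with v- (vutagib → vutagibet, vesewla → vesewlaet) add -et.
So vinrovu → vinrovuet.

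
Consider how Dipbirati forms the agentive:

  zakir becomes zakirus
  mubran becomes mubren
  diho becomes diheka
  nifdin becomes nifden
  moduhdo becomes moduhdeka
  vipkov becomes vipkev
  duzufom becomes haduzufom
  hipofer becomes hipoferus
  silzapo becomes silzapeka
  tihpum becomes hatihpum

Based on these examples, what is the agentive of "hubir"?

hubirus

"hubir" ends in -r. The stems ending in -r (hipofer → hipoferus, zakir → zakirus) add -us.
So hubir → hubirus.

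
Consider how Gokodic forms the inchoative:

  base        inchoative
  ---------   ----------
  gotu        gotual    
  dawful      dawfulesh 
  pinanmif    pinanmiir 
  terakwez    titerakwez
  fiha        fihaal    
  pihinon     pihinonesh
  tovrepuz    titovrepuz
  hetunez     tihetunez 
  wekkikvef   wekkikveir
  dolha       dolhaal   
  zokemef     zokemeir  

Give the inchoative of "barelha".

dawful and tovrepuz both have last vowel 'u' yet inflect differently (dawfulesh, titovrepuz), so the last vowel is not what conditions the rule; the final letter is.
"barelha" ends in -a. The stems ending in -a (fiha → fihaal, dolha → dolhaal) add -al.
The other patterns: stems ending in -l or -n add -esh; stems ending in -f drop the final letter and add -ir; stems ending in -z add the prefix ti-.
So barelha → barelhaal.

barelhaal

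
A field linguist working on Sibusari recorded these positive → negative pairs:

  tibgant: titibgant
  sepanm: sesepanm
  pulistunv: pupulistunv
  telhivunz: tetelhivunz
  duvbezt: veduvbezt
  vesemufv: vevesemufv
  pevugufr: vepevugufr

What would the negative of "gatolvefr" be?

tibgant and duvbezt both end in -t yet inflect differently (titibgant, veduvbezt), so the final letter is not what conditions the rule; the second-to-last letter is.
"gatolvefr" has second-to-last letter 'f'. The stems whose second-to-last letter is 'f' (vesemufv → vevesemufv, pevugufr → vepevugufr) add the prefix ve-.
The other pattern: stems whose second-to-last letter is 'n' repeat the first consonant+vowel as a prefix.
So gatolvefr → vegatolvefr.

vegatolvefr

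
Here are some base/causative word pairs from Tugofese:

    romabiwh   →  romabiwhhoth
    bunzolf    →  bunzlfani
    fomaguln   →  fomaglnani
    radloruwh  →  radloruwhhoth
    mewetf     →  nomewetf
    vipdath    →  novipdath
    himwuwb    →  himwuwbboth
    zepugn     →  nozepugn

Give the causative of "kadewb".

kadewbboth

"kadewb" has second-to-last letter 'w'. The stems whose second-to-last letter is 'w' (romabiwh → romabiwhhoth, himwuwb → himwuwbboth, radloruwh → radloruwhhoth) double the final consonant and add -oth.
The other patterns: stems whose second-to-last letter is 'l' delete the last vowel and add -ani; stems whose second-to-last letter is 'g' or 't' add the prefix no-.
So kadewb → kadewbboth.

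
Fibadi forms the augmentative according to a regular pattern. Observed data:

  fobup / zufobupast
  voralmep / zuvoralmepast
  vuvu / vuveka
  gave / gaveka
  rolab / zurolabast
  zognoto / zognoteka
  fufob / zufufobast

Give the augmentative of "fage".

"fage" ends in a vowel. The stems ending in a vowel (gave → gaveka, vuvu → vuveka, zognoto → zognoteka) drop the final letter and add -eka.
So fage → fageka.

fageka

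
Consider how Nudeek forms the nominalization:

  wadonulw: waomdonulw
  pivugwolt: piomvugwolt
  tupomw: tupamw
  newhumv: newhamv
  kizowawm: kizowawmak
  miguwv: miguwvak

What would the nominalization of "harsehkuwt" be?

wadonulw and tupomw both end in -w yet inflect differently (waomdonulw, tupamw), so the final letter is not what conditions the rule; the second-to-last letter is.
"harsehkuwt" has second-to-last letter 'w'. The stems whose second-to-last letter is 'w' (kizowawm → kizowawmak, miguwv → miguwvak) add -ak.
The other patterns: stems whose second-to-last letter is 'l' insert -om- after the first vowel; stems whose second-to-last letter is 'm' change the last vowel to 'a'.
So harsehkuwt → harsehkuwtak.

harsehkuwtak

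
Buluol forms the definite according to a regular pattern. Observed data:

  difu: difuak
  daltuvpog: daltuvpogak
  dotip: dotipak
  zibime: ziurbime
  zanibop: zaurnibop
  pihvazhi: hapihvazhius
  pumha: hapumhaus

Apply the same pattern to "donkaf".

dotip and zanibop both end in -p yet inflect differently (dotipak, zaurnibop), so the final letter is not what conditions the rule; the first letter is.
"donkaf" begins with d-. The stems beginning with d- (difu → difuak, daltuvpog → daltuvpogak, dotip → dotipak) add -ak.
So donkaf → donkafak.

donkafak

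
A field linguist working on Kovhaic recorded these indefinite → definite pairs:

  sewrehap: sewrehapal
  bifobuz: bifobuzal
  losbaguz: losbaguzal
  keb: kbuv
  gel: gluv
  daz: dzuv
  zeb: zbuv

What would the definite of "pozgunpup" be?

bifobuz and daz both end in -z yet inflect differently (bifobuzal, dzuv), so the final letter is not what conditions the rule; the number of vowels is.
"pozgunpup" has 3 vowels. The stems with 3 vowels (sewrehap → sewrehapal, bifobuz → bifobuzal, losbaguz → losbaguzal) add -al.
The other pattern: stems with 1 vowel delete the last vowel and add -uv.
So pozgunpup → pozgunpupal.

pozgunpupal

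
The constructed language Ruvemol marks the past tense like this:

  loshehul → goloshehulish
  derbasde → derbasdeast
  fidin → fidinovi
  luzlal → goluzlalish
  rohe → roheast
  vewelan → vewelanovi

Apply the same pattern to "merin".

luzlal and vewelan both have last vowel 'a' yet inflect differently (goluzlalish, vewelanovi), so the last vowel is not what conditions the rule; the final letter is.
"merin" ends in -n. The stems ending in -n (fidin → fidinovi, vewelan → vewelanovi) add -ovi.
The other patterns: stems ending in -l add go- … -ish around the stem; stems ending in -e add -ast.
So merin → merinovi.

merinovi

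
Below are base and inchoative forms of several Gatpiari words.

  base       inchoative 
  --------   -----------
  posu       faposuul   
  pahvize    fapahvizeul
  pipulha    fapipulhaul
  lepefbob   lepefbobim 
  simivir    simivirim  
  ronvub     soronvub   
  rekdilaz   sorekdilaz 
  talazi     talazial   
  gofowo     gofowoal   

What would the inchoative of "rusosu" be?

sorusosu

lepefbob and ronvub both end in -b yet inflect differently (lepefbobim, soronvub), so the final letter is not what conditions the rule; the first letter is.
"rusosu" begins with r-. The stems beginning with r- (ronvub → soronvub, rekdilaz → sorekdilaz) add the prefix so-.
So rusosu → sorusosu.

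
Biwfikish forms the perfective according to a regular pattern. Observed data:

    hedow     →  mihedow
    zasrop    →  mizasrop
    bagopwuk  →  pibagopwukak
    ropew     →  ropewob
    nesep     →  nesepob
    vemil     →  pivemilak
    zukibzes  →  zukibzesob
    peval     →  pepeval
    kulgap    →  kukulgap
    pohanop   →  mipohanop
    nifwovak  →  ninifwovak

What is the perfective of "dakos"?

kulgap and pohanop both end in -p yet inflect differently (kukulgap, mipohanop), so the final letter is not what conditions the rule; the last vowel is.
"dakos" has last vowel 'o'. The stems whose last vowel is 'o' (pohanop → mipohanop, hedow → mihedow, zasrop → mizasrop) add the prefix mi-.
The other patterns: stems whose last vowel is 'a' repeat the first consonant+vowel as a prefix; stems whose last vowel is 'i' or 'u' add pi- … -ak around the stem; stems whose last vowel is 'e' add -ob.
So dakos → midakos.

midakos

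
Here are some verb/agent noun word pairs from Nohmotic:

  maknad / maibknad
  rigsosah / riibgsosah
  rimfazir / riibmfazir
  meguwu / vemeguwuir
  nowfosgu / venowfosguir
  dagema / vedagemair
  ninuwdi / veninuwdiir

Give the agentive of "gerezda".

"gerezda" ends in a vowel. The stems ending in a vowel (meguwu → vemeguwuir, nowfosgu → venowfosguir, dagema → vedagemair) add ve- … -ir around the stem.
The other pattern: stems ending in a consonant insert -ib- after the first vowel.
So gerezda → vegerezdair.

vegerezdair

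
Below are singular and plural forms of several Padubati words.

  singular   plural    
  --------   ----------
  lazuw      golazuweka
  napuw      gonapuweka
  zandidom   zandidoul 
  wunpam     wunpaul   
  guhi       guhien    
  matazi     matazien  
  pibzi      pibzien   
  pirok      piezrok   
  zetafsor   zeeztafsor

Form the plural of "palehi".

palehien

zandidom and pirok both have last vowel 'o' yet inflect differently (zandidoul, piezrok), so the last vowel is not what conditions the rule; the final letter is.
"palehi" ends in -i. The stems ending in -i (guhi → guhien, matazi → matazien, pibzi → pibzien) add -en.
So palehi → palehien.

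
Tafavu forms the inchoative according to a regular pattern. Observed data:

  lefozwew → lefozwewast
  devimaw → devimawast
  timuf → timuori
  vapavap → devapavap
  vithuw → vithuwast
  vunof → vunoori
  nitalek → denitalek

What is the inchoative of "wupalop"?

vithuw and timuf both have last vowel 'u' yet inflect differently (vithuwast, timuori), so the last vowel is not what conditions the rule; the final letter is.
"wupalop" ends in -p. The one such stem in the data (vapavap → devapavap) adds the prefix de-, so the same rule applies.
The other patterns: stems ending in -w add -ast; stems ending in -f drop the final letter and add -ori.
So wupalop → dewupalop.

dewupalop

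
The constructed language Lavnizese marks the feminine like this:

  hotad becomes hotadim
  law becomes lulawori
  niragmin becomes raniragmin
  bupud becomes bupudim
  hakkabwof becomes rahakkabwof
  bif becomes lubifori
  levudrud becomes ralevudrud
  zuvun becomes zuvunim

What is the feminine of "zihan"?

bif and hakkabwof both end in -f yet inflect differently (lubifori, rahakkabwof), so the final letter is not what conditions the rule; the number of vowels is.
"zihan" has 2 vowels. The stems with 2 vowels (hotad → hotadim, bupud → bupudim, zuvun → zuvunim) add -im.
The other patterns: stems with 1 vowel add lu- … -ori around the stem; stems with 3 vowels add the prefix ra-.
So zihan → zihanim.

zihanim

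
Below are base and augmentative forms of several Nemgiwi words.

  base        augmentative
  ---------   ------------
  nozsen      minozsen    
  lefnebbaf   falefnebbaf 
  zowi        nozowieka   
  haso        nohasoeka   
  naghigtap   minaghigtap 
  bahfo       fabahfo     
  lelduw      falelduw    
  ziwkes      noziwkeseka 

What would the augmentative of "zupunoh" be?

bahfo and haso both end in -o yet inflect differently (fabahfo, nohasoeka), so the final letter is not what conditions the rule; the first letter is.
"zupunoh" begins with z-. The stems beginning with z- (ziwkes → noziwkeseka, zowi → nozowieka) add no- … -eka around the stem.
The other patterns: stems beginning with n- add the prefix mi-; stems beginning with b- or l- add the prefix fa-.
So zupunoh → nozupunoheka.

nozupunoheka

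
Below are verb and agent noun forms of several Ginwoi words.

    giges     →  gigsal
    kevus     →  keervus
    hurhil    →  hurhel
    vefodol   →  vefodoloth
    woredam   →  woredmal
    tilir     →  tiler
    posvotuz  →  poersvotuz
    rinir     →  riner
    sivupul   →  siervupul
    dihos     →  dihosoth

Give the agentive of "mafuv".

"mafuv" has last vowel 'u'. The stems whose last vowel is 'u' (sivupul → siervupul, kevus → keervus, posvotuz → poersvotuz) insert -er- after the first vowel.
The other patterns: stems whose last vowel is 'i' change the last vowel to 'e'; stems whose last vowel is 'o' add -oth; stems whose last vowel is 'a' or 'e' delete the last vowel and add -al.
So mafuv → maerfuv.

maerfuv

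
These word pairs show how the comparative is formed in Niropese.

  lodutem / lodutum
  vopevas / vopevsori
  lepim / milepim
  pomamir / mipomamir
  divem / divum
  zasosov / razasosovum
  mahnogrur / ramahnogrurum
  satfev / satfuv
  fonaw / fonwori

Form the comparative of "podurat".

lepim and divem both end in -m yet inflect differently (milepim, divum), so the final letter is not what conditions the rule; the last vowel is.
"podurat" has last vowel 'a'. The stems whose last vowel is 'a' (fonaw → fonwori, vopevas → vopevsori) delete the last vowel and add -ori.
So podurat → podurtori.

podurtori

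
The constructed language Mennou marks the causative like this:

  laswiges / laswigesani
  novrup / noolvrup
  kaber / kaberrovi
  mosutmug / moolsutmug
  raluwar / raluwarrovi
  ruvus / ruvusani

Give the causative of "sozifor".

kaber and laswiges both have last vowel 'e' yet inflect differently (kaberrovi, laswigesani), so the last vowel is not what conditions the rule; the final letter is.
"sozifor" ends in -r. The stems ending in -r (kaber → kaberrovi, raluwar → raluwarrovi) double the final consonant and add -ovi.
So sozifor → soziforrovi.

soziforrovi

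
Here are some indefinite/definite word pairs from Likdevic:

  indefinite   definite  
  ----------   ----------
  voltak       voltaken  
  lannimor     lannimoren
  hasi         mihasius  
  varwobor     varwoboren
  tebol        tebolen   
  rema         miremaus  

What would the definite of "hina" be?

"hina" ends in a vowel. The stems ending in a vowel (rema → miremaus, hasi → mihasius) add mi- … -us around the stem.
The other pattern: stems ending in a consonant add -en.
So hina → mihinaus.

mihinaus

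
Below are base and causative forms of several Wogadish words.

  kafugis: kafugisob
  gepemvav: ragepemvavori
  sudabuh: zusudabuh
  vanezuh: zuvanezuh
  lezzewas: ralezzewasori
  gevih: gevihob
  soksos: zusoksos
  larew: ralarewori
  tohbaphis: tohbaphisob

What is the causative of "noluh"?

soksos and kafugis both end in -s yet inflect differently (zusoksos, kafugisob), so the final letter is not what conditions the rule; the last vowel is.
"noluh" has last vowel 'u'. The stems whose last vowel is 'u' (vanezuh → zuvanezuh, sudabuh → zusudabuh) add the prefix zu-.
So noluh → zunoluh.

zunoluh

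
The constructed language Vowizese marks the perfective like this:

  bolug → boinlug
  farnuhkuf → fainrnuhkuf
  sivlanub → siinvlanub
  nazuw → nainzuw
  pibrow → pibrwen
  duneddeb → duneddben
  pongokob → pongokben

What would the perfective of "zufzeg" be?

zufzgen

nazuw and pibrow both end in -w yet inflect differently (nainzuw, pibrwen), so the final letter is not what conditions the rule; the last vowel is.
"zufzeg" has last vowel 'e'. The one such stem in the data (duneddeb → duneddben) deletes the last vowel and adds -en (as do pibrow, pongokob), so the same rule applies.
So zufzeg → zufzgen.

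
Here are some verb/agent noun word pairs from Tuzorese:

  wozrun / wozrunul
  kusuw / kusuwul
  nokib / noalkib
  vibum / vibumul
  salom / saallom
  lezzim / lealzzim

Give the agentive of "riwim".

rialwim

vibum and lezzim both end in -m yet inflect differently (vibumul, lealzzim), so the final letter is not what conditions the rule; the last vowel is.
"riwim" has last vowel 'i'. The stems whose last vowel is 'i' (lezzim → lealzzim, nokib → noalkib) insert -al- after the first vowel.
The other pattern: stems whose last vowel is 'u' add -ul.
So riwim → rialwim.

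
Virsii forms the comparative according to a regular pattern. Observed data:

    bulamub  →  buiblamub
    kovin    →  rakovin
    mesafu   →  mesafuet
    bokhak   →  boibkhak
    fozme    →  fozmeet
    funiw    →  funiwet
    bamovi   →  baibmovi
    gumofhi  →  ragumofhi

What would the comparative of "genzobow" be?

bamovi and gumofhi both end in -i yet inflect differently (baibmovi, ragumofhi), so the final letter is not what conditions the rule; the first letter is.
"genzobow" begins with g-. The one such stem in the data (gumofhi → ragumofhi) adds the prefix ra-, so the same rule applies.
So genzobow → ragenzobow.

ragenzobow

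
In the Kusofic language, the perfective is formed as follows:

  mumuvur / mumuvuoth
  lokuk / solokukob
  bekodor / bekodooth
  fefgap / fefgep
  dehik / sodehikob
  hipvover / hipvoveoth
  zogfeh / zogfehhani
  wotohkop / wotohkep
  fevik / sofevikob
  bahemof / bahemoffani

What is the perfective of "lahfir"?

lahfioth

bekodor and wotohkop both have last vowel 'o' yet inflect differently (bekodooth, wotohkep), so the last vowel is not what conditions the rule; the final letter is.
"lahfir" ends in -r. The stems ending in -r (bekodor → bekodooth, hipvover → hipvoveoth, mumuvur → mumuvuoth) drop the final letter and add -oth.
So lahfir → lahfioth.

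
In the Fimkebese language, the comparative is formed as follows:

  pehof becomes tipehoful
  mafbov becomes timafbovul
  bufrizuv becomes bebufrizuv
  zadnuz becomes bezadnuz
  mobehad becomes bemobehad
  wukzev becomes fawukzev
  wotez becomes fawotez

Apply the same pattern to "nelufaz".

mafbov and bufrizuv both end in -v yet inflect differently (timafbovul, bebufrizuv), so the final letter is not what conditions the rule; the last vowel is.
"nelufaz" has last vowel 'a'. The one such stem in the data (mobehad → bemobehad) adds the prefix be-, so the same rule applies.
So nelufaz → benelufaz.

benelufaz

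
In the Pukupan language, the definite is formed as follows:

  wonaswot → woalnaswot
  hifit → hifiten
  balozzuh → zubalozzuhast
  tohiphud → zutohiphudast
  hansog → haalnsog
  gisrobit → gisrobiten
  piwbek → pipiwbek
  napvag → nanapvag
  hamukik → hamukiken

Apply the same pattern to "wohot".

woalhot

gisrobit and wonaswot both end in -t yet inflect differently (gisrobiten, woalnaswot), so the final letter is not what conditions the rule; the last vowel is.
"wohot" has last vowel 'o'. The stems whose last vowel is 'o' (wonaswot → woalnaswot, hansog → haalnsog) insert -al- after the first vowel.
The other patterns: stems whose last vowel is 'i' add -en; stems whose last vowel is 'u' add zu- … -ast around the stem; stems whose last vowel is 'a' or 'e' repeat the first consonant+vowel as a prefix.
So wohot → woalhot.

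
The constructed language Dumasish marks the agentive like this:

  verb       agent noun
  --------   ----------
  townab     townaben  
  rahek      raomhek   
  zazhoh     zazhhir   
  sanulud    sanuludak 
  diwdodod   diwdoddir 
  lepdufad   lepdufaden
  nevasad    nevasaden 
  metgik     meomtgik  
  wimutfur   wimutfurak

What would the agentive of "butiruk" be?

diwdodod and nevasad both end in -d yet inflect differently (diwdoddir, nevasaden), so the final letter is not what conditions the rule; the last vowel is.
"butiruk" has last vowel 'u'. The stems whose last vowel is 'u' (sanulud → sanuludak, wimutfur → wimutfurak) add -ak.
The other patterns: stems whose last vowel is 'o' delete the last vowel and add -ir; stems whose last vowel is 'a' add -en; stems whose last vowel is 'e' or 'i' insert -om- after the first vowel.
So butiruk → butirukak.

butirukak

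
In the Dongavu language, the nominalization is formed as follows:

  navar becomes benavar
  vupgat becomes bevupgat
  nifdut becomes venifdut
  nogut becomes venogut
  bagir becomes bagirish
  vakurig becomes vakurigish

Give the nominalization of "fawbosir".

fawbosirish

vupgat and nifdut both end in -t yet inflect differently (bevupgat, venifdut), so the final letter is not what conditions the rule; the last vowel is.
"fawbosir" has last vowel 'i'. The stems whose last vowel is 'i' (bagir → bagirish, vakurig → vakurigish) add -ish.
So fawbosir → fawbosirish.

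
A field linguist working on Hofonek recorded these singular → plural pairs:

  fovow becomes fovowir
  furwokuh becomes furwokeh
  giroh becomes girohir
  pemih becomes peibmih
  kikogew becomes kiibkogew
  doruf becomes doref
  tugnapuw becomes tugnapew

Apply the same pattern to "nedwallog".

nedwallogir

giroh and furwokuh both end in -h yet inflect differently (girohir, furwokeh), so the final letter is not what conditions the rule; the last vowel is.
"nedwallog" has last vowel 'o'. The stems whose last vowel is 'o' (fovow → fovowir, giroh → girohir) add -ir.
So nedwallog → nedwallogir.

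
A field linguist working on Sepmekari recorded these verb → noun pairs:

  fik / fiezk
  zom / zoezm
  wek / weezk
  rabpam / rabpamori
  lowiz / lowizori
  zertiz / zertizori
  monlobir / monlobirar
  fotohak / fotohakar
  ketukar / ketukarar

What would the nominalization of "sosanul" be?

zom and rabpam both end in -m yet inflect differently (zoezm, rabpamori), so the final letter is not what conditions the rule; the number of vowels is.
"sosanul" has 3 vowels. The stems with 3 vowels (monlobir → monlobirar, fotohak → fotohakar, ketukar → ketukarar) add -ar.
The other patterns: stems with 1 vowel insert -ez- after the first vowel; stems with 2 vowels add -ori.
So sosanul → sosanular.

sosanular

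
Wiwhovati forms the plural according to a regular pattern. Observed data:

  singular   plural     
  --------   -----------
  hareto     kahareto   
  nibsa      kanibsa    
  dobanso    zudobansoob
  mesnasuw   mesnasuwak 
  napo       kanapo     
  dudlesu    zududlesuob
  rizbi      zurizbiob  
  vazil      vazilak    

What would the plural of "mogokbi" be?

dobanso and hareto both end in -o yet inflect differently (zudobansoob, kahareto), so the final letter is not what conditions the rule; the first letter is.
"mogokbi" begins with m-. The one such stem in the data (mesnasuw → mesnasuwak) adds -ak, so the same rule applies.
So mogokbi → mogokbiak.

mogokbiak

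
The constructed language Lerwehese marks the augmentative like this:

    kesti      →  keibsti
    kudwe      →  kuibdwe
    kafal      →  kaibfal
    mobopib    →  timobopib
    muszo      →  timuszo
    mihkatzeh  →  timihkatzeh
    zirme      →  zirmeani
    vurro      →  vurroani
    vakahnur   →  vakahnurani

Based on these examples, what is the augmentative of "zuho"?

kudwe and zirme both end in -e yet inflect differently (kuibdwe, zirmeani), so the final letter is not what conditions the rule; the first letter is.
"zuho" begins with z-. The one such stem in the data (zirme → zirmeani) adds -ani, so the same rule applies.
So zuho → zuhoani.

zuhoani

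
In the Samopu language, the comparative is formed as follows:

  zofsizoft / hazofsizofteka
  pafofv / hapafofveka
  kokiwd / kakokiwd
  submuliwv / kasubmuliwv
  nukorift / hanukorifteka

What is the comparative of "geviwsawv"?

pafofv and submuliwv both end in -v yet inflect differently (hapafofveka, kasubmuliwv), so the final letter is not what conditions the rule; the second-to-last letter is.
"geviwsawv" has second-to-last letter 'w'. The stems whose second-to-last letter is 'w' (kokiwd → kakokiwd, submuliwv → kasubmuliwv) add the prefix ka-.
So geviwsawv → kageviwsawv.

kageviwsawv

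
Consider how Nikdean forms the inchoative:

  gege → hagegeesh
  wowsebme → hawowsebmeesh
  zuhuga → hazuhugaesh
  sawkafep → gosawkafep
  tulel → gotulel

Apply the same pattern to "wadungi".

hawadungiesh

tulel and wowsebme both have last vowel 'e' yet inflect differently (gotulel, hawowsebmeesh), so the last vowel is not what conditions the rule; whether the stem ends in a vowel or a consonant is.
"wadungi" ends in a vowel. The stems ending in a vowel (wowsebme → hawowsebmeesh, gege → hagegeesh, zuhuga → hazuhugaesh) add ha- … -esh around the stem.
So wadungi → hawadungiesh.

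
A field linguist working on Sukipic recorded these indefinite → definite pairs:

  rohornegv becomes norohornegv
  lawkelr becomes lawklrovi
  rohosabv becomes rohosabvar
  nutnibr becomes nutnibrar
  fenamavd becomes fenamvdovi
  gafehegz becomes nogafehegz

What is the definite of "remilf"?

remlfovi

"remilf" has second-to-last letter 'l'. The one such stem in the data (lawkelr → lawklrovi) deletes the last vowel and adds -ovi (as does fenamavd), so the same rule applies.
The other patterns: stems whose second-to-last letter is 'g' add the prefix no-; stems whose second-to-last letter is 'b' add -ar.
So remilf → remlfovi.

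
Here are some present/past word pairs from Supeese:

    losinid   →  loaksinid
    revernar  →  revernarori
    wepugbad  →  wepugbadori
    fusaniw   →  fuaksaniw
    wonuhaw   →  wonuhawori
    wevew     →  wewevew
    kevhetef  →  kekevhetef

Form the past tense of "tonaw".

wevew and fusaniw both end in -w yet inflect differently (wewevew, fuaksaniw), so the final letter is not what conditions the rule; the last vowel is.
"tonaw" has last vowel 'a'. The stems whose last vowel is 'a' (revernar → revernarori, wepugbad → wepugbadori, wonuhaw → wonuhawori) add -ori.
The other patterns: stems whose last vowel is 'e' repeat the first consonant+vowel as a prefix; stems whose last vowel is 'i' insert -ak- after the first vowel.
So tonaw → tonawori.

tonawori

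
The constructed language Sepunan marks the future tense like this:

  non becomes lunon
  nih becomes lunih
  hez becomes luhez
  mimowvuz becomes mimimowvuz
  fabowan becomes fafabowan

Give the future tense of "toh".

lutoh

"toh" has 1 vowel. The stems with 1 vowel (non → lunon, hez → luhez, nih → lunih) add the prefix lu-.
The other pattern: stems with 3 vowels repeat the first consonant+vowel as a prefix.
So toh → lutoh.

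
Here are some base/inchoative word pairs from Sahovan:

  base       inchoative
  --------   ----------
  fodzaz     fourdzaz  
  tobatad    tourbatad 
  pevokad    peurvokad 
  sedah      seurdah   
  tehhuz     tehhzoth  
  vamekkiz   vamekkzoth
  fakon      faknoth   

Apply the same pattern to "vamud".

vamdoth

fodzaz and tehhuz both end in -z yet inflect differently (fourdzaz, tehhzoth), so the final letter is not what conditions the rule; the last vowel is.
"vamud" has last vowel 'u'. The one such stem in the data (tehhuz → tehhzoth) deletes the last vowel and adds -oth (as do vamekkiz, fakon), so the same rule applies.
So vamud → vamdoth.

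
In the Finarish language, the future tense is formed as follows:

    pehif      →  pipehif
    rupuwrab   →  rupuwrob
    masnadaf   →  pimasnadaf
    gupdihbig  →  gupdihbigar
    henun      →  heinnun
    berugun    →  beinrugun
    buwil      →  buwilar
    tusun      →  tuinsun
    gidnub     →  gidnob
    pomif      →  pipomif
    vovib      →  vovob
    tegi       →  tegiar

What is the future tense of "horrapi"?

horrapiar

pomif and vovib both have last vowel 'i' yet inflect differently (pipomif, vovob), so the last vowel is not what conditions the rule; the final letter is.
"horrapi" ends in -i. The one such stem in the data (tegi → tegiar) adds -ar, so the same rule applies.
So horrapi → horrapiar.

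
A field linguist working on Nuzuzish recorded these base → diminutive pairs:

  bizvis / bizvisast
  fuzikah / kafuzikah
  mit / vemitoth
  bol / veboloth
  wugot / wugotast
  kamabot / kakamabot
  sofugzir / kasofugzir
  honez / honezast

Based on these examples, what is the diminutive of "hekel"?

hekelast

"hekel" has 2 vowels. The stems with 2 vowels (honez → honezast, wugot → wugotast, bizvis → bizvisast) add -ast.
The other patterns: stems with 1 vowel add ve- … -oth around the stem; stems with 3 vowels add the prefix ka-.
So hekel → hekelast.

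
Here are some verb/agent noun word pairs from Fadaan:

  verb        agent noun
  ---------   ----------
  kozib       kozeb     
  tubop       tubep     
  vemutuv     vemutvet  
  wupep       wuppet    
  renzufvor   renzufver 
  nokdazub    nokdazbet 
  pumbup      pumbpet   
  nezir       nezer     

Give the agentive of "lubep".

lubpet

nokdazub and kozib both end in -b yet inflect differently (nokdazbet, kozeb), so the final letter is not what conditions the rule; the last vowel is.
"lubep" has last vowel 'e'. The one such stem in the data (wupep → wuppet) deletes the last vowel and adds -et (as do vemutuv, nokdazub), so the same rule applies.
The other pattern: stems whose last vowel is 'i' or 'o' change the last vowel to 'e'.
So lubep → lubpet.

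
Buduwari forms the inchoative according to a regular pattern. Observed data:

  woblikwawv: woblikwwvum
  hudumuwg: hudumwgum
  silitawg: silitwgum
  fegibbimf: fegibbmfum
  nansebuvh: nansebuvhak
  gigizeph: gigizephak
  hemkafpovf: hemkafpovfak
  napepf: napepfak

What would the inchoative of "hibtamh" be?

hibtmhum

fegibbimf and hemkafpovf both end in -f yet inflect differently (fegibbmfum, hemkafpovfak), so the final letter is not what conditions the rule; the second-to-last letter is.
"hibtamh" has second-to-last letter 'm'. The one such stem in the data (fegibbimf → fegibbmfum) deletes the last vowel and adds -um (as do woblikwawv, hudumuwg), so the same rule applies.
The other pattern: stems whose second-to-last letter is 'p' or 'v' add -ak.
So hibtamh → hibtmhum.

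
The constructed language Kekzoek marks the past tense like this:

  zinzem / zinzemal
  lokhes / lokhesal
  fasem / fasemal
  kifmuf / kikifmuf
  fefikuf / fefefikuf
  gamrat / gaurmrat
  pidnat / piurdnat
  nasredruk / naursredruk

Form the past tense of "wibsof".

kifmuf and nasredruk both have last vowel 'u' yet inflect differently (kikifmuf, naursredruk), so the last vowel is not what conditions the rule; the final letter is.
"wibsof" ends in -f. The stems ending in -f (kifmuf → kikifmuf, fefikuf → fefefikuf) repeat the first consonant+vowel as a prefix.
So wibsof → wiwibsof.

wiwibsof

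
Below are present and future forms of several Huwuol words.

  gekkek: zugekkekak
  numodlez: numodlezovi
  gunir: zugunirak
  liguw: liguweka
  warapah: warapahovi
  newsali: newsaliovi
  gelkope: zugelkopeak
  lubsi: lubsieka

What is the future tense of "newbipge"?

newbipgeovi

lubsi and newsali both end in -i yet inflect differently (lubsieka, newsaliovi), so the final letter is not what conditions the rule; the first letter is.
"newbipge" begins with n-. The stems beginning with n- (newsali → newsaliovi, numodlez → numodlezovi) add -ovi.
So newbipge → newbipgeovi.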